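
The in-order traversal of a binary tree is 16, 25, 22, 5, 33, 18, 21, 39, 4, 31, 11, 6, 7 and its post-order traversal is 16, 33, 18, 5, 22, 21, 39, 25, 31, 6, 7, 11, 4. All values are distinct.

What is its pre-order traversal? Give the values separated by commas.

The last element of post-order is the root; it splits in-order into left and right subtrees.
Root 4: left subtree has 8 nodes {16, 25, 22, 5, 33, 18, 21, 39}, right has 4 {31, 11, 6, 7}.
  Root 25: left subtree has 1 node {16}, right has 6 {22, 5, 33, 18, 21, 39}.
    Root 39: left subtree has 5 nodes {22, 5, 33, 18, 21}, right has 0 { }.
      Root 21: left subtree has 4 nodes {22, 5, 33, 18}, right has 0 { }.
        Root 22: left subtree has 0 nodes { }, right has 3 {5, 33, 18}.
          Root 5: left subtree has 0 nodes { }, right has 2 {33, 18}.
            Root 18: left subtree has 1 node {33}, right has 0 { }.
  Root 11: left subtree has 1 node {31}, right has 2 {6, 7}.
    Root 7: left subtree has 1 node {6}, right has 0 { }.

4, 25, 16, 39, 21, 22, 5, 18, 33, 11, 31, 7, 6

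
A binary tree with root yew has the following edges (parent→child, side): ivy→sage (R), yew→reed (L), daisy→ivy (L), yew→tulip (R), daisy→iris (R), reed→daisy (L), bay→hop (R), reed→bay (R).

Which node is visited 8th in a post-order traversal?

Post-order visits the left subtree, then the right subtree, then the node.
At yew: go left to reed.
  At reed: go left to daisy.
    At daisy: go left to ivy.
      At ivy: no left child.
      At ivy: go right to sage.
        sage is a leaf — visit sage.
      Visit ivy.
    At daisy: go right to iris.
      iris is a leaf — visit iris.
    Visit daisy.
  At reed: go right to bay.
    At bay: no left child.
    At bay: go right to hop.
      hop is a leaf — visit hop.
    Visit bay.
  Visit reed.
At yew: go right to tulip.
  tulip is a leaf — visit tulip.
Visit yew.
Full post-order sequence: sage, ivy, iris, daisy, hop, bay, reed, tulip, yew.

tulip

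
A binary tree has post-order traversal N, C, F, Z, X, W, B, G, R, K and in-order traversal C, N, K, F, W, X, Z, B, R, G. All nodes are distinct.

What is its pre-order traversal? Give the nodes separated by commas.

The last element of post-order is the root; it splits in-order into left and right subtrees.
Root K: left subtree has 2 nodes {C, N}, right has 7 {F, W, X, Z, B, R, G}.
  Root C: left subtree has 0 nodes { }, right has 1 {N}.
  Root R: left subtree has 5 nodes {F, W, X, Z, B}, right has 1 {G}.
    Root B: left subtree has 4 nodes {F, W, X, Z}, right has 0 { }.
      Root W: left subtree has 1 node {F}, right has 2 {X, Z}.
        Root X: left subtree has 0 nodes { }, right has 1 {Z}.

K, C, N, R, B, W, F, X, Z, G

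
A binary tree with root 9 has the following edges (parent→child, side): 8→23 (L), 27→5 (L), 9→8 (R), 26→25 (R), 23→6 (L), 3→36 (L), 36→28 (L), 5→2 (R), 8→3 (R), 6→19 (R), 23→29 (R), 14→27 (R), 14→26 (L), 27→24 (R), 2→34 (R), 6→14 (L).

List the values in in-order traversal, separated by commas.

9, 26, 25, 14, 5, 2, 34, 27, 24, 6, 19, 23, 29, 8, 28, 36, 3

In-order visits the left subtree, then the node, then the right subtree.
At 9: no left child.
Visit 9.
At 9: go right to 8.
  At 8: go left to 23.
    At 23: go left to 6.
      At 6: go left to 14.
        At 14: go left to 26.
          At 26: no left child.
          Visit 26.
          At 26: go right to 25.
            25 is a leaf — visit 25.
        Visit 14.
        At 14: go right to 27.
          At 27: go left to 5.
            At 5: no left child.
            Visit 5.
            At 5: go right to 2.
              At 2: no left child.
              Visit 2.
              At 2: go right to 34.
                34 is a leaf — visit 34.
          Visit 27.
          At 27: go right to 24.
            24 is a leaf — visit 24.
      Visit 6.
      At 6: go right to 19.
        19 is a leaf — visit 19.
    Visit 23.
    At 23: go right to 29.
      29 is a leaf — visit 29.
  Visit 8.
  At 8: go right to 3.
    At 3: go left to 36.
      At 36: go left to 28.
        28 is a leaf — visit 28.
      Visit 36.
      At 36: no right child.
    Visit 3.
    At 3: no right child.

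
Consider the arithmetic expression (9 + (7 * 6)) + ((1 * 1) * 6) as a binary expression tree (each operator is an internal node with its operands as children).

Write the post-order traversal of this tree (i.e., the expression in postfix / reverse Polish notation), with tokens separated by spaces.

9 7 6 * + 1 1 * 6 * +

Post-order on an expression tree gives postfix notation: for each operator, emit left operand, right operand, then the operator.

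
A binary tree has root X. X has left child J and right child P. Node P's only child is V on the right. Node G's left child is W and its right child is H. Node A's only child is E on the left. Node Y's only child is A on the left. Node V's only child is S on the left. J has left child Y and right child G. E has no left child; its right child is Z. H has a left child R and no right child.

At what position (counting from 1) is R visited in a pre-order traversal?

10

Pre-order visits the node, then its left subtree, then its right subtree.
Visit X.
At X: go left to J.
  Visit J.
  At J: go left to Y.
    Visit Y.
    At Y: go left to A.
      Visit A.
      At A: go left to E.
        Visit E.
        At E: no left child.
        At E: go right to Z.
          Z is a leaf — visit Z.
      At A: no right child.
    At Y: no right child.
  At J: go right to G.
    Visit G.
    At G: go left to W.
      W is a leaf — visit W.
    At G: go right to H.
      Visit H.
      At H: go left to R.
        R is a leaf — visit R.
      At H: no right child.
At X: go right to P.
  Visit P.
  At P: no left child.
  At P: go right to V.
    Visit V.
    At V: go left to S.
      S is a leaf — visit S.
    At V: no right child.
Full pre-order sequence: X, J, Y, A, E, Z, G, W, H, R, P, V, S.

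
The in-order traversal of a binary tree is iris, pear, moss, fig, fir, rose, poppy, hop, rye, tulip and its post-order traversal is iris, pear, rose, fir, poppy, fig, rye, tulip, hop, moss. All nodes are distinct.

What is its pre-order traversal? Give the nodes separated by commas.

moss, pear, iris, hop, fig, poppy, fir, rose, tulip, rye

The last element of post-order is the root; it splits in-order into left and right subtrees.
Root moss: left subtree has 2 nodes {iris, pear}, right has 7 {fig, fir, rose, poppy, hop, rye, tulip}.
  Root pear: left subtree has 1 node {iris}, right has 0 { }.
  Root hop: left subtree has 4 nodes {fig, fir, rose, poppy}, right has 2 {rye, tulip}.
    Root fig: left subtree has 0 nodes { }, right has 3 {fir, rose, poppy}.
      Root poppy: left subtree has 2 nodes {fir, rose}, right has 0 { }.
        Root fir: left subtree has 0 nodes { }, right has 1 {rose}.
    Root tulip: left subtree has 1 node {rye}, right has 0 { }.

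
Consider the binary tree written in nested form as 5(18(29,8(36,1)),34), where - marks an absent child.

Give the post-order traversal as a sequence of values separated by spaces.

29 36 1 8 18 34 5

Post-order visits the left subtree, then the right subtree, then the node.
At 5: go left to 18.
  At 18: go left to 29.
    29 is a leaf — visit 29.
  At 18: go right to 8.
    At 8: go left to 36.
      36 is a leaf — visit 36.
    At 8: go right to 1.
      1 is a leaf — visit 1.
    Visit 8.
  Visit 18.
At 5: go right to 34.
  34 is a leaf — visit 34.
Visit 5.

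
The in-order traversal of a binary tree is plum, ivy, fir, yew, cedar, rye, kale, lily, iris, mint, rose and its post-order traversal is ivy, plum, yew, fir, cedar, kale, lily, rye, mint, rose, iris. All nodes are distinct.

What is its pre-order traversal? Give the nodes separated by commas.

The last element of post-order is the root; it splits in-order into left and right subtrees.
Root iris: left subtree has 8 nodes {plum, ivy, fir, yew, cedar, rye, kale, lily}, right has 2 {mint, rose}.
  Root rye: left subtree has 5 nodes {plum, ivy, fir, yew, cedar}, right has 2 {kale, lily}.
    Root cedar: left subtree has 4 nodes {plum, ivy, fir, yew}, right has 0 { }.
      Root fir: left subtree has 2 nodes {plum, ivy}, right has 1 {yew}.
        Root plum: left subtree has 0 nodes { }, right has 1 {ivy}.
    Root lily: left subtree has 1 node {kale}, right has 0 { }.
  Root rose: left subtree has 1 node {mint}, right has 0 { }.

iris, rye, cedar, fir, plum, ivy, yew, lily, kale, rose, mint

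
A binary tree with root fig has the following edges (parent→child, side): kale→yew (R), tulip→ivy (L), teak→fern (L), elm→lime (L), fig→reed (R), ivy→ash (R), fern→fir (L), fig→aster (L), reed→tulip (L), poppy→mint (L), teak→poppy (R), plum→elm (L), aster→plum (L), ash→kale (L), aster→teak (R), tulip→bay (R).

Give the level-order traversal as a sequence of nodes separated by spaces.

fig aster reed plum teak tulip elm fern poppy ivy bay lime fir mint ash kale yew

Level-order visits nodes level by level from the root, left to right within each level.
Level 0: fig
Level 1: aster, reed
Level 2: plum, teak, tulip
Level 3: elm, fern, poppy, ivy, bay
Level 4: lime, fir, mint, ash
Level 5: kale
Level 6: yew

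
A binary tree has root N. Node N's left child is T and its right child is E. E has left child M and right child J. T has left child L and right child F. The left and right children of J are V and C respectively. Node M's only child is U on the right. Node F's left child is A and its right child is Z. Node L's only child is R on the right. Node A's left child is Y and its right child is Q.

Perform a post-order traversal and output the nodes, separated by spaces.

R L Y Q A Z F T U M V C J E N

Post-order visits the left subtree, then the right subtree, then the node.
At N: go left to T.
  At T: go left to L.
    At L: no left child.
    At L: go right to R.
      R is a leaf — visit R.
    Visit L.
  At T: go right to F.
    At F: go left to A.
      At A: go left to Y.
        Y is a leaf — visit Y.
      At A: go right to Q.
        Q is a leaf — visit Q.
      Visit A.
    At F: go right to Z.
      Z is a leaf — visit Z.
    Visit F.
  Visit T.
At N: go right to E.
  At E: go left to M.
    At M: no left child.
    At M: go right to U.
      U is a leaf — visit U.
    Visit M.
  At E: go right to J.
    At J: go left to V.
      V is a leaf — visit V.
    At J: go right to C.
      C is a leaf — visit C.
    Visit J.
  Visit E.
Visit N.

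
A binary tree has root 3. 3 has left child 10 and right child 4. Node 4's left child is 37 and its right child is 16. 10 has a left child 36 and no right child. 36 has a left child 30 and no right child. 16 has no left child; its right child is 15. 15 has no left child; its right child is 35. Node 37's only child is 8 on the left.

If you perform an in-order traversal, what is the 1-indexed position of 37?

6

In-order visits the left subtree, then the node, then the right subtree.
At 3: go left to 10.
  At 10: go left to 36.
    At 36: go left to 30.
      30 is a leaf — visit 30.
    Visit 36.
    At 36: no right child.
  Visit 10.
  At 10: no right child.
Visit 3.
At 3: go right to 4.
  At 4: go left to 37.
    At 37: go left to 8.
      8 is a leaf — visit 8.
    Visit 37.
    At 37: no right child.
  Visit 4.
  At 4: go right to 16.
    At 16: no left child.
    Visit 16.
    At 16: go right to 15.
      At 15: no left child.
      Visit 15.
      At 15: go right to 35.
        35 is a leaf — visit 35.
Full in-order sequence: 30, 36, 10, 3, 8, 37, 4, 16, 15, 35.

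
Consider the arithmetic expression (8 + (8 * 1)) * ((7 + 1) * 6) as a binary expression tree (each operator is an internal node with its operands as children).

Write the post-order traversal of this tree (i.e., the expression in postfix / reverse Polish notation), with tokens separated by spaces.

Post-order on an expression tree gives postfix notation: for each operator, emit left operand, right operand, then the operator.

8 8 1 * + 7 1 + 6 * *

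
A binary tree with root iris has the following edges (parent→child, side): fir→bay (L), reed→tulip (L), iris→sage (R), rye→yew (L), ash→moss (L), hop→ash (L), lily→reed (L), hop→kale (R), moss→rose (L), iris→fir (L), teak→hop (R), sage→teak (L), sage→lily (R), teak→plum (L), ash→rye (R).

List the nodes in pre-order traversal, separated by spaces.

Pre-order visits the node, then its left subtree, then its right subtree.
Visit iris.
At iris: go left to fir.
  Visit fir.
  At fir: go left to bay.
    bay is a leaf — visit bay.
  At fir: no right child.
At iris: go right to sage.
  Visit sage.
  At sage: go left to teak.
    Visit teak.
    At teak: go left to plum.
      plum is a leaf — visit plum.
    At teak: go right to hop.
      Visit hop.
      At hop: go left to ash.
        Visit ash.
        At ash: go left to moss.
          Visit moss.
          At moss: go left to rose.
            rose is a leaf — visit rose.
          At moss: no right child.
        At ash: go right to rye.
          Visit rye.
          At rye: go left to yew.
            yew is a leaf — visit yew.
          At rye: no right child.
      At hop: go right to kale.
        kale is a leaf — visit kale.
  At sage: go right to lily.
    Visit lily.
    At lily: go left to reed.
      Visit reed.
      At reed: go left to tulip.
        tulip is a leaf — visit tulip.
      At reed: no right child.
    At lily: no right child.

iris fir bay sage teak plum hop ash moss rose rye yew kale lily reed tulip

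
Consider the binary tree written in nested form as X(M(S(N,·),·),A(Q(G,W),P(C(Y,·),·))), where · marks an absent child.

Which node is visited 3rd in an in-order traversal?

M

In-order visits the left subtree, then the node, then the right subtree.
At X: go left to M.
  At M: go left to S.
    At S: go left to N.
      N is a leaf — visit N.
    Visit S.
    At S: no right child.
  Visit M.
  At M: no right child.
Visit X.
At X: go right to A.
  At A: go left to Q.
    At Q: go left to G.
      G is a leaf — visit G.
    Visit Q.
    At Q: go right to W.
      W is a leaf — visit W.
  Visit A.
  At A: go right to P.
    At P: go left to C.
      At C: go left to Y.
        Y is a leaf — visit Y.
      Visit C.
      At C: no right child.
    Visit P.
    At P: no right child.
Full in-order sequence: N, S, M, X, G, Q, W, A, Y, C, P.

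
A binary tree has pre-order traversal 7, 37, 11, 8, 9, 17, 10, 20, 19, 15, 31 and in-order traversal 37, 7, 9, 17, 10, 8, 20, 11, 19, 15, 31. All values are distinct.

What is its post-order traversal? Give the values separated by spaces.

37 10 17 9 20 8 31 15 19 11 7

The first element of pre-order is the root; it splits in-order into left and right subtrees.
Root 7: left subtree has 1 node {37}, right has 9 {9, 17, 10, 8, 20, 11, 19, 15, 31}.
  Root 11: left subtree has 5 nodes {9, 17, 10, 8, 20}, right has 3 {19, 15, 31}.
    Root 8: left subtree has 3 nodes {9, 17, 10}, right has 1 {20}.
      Root 9: left subtree has 0 nodes { }, right has 2 {17, 10}.
        Root 17: left subtree has 0 nodes { }, right has 1 {10}.
    Root 19: left subtree has 0 nodes { }, right has 2 {15, 31}.
      Root 15: left subtree has 0 nodes { }, right has 1 {31}.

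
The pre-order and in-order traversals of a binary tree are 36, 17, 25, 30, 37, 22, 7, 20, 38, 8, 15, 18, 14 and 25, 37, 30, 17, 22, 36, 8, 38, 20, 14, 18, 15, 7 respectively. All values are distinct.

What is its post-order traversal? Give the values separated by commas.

The first element of pre-order is the root; it splits in-order into left and right subtrees.
Root 36: left subtree has 5 nodes {25, 37, 30, 17, 22}, right has 7 {8, 38, 20, 14, 18, 15, 7}.
  Root 17: left subtree has 3 nodes {25, 37, 30}, right has 1 {22}.
    Root 25: left subtree has 0 nodes { }, right has 2 {37, 30}.
      Root 30: left subtree has 1 node {37}, right has 0 { }.
  Root 7: left subtree has 6 nodes {8, 38, 20, 14, 18, 15}, right has 0 { }.
    Root 20: left subtree has 2 nodes {8, 38}, right has 3 {14, 18, 15}.
      Root 38: left subtree has 1 node {8}, right has 0 { }.
      Root 15: left subtree has 2 nodes {14, 18}, right has 0 { }.
        Root 18: left subtree has 1 node {14}, right has 0 { }.

37, 30, 25, 22, 17, 8, 38, 14, 18, 15, 20, 7, 36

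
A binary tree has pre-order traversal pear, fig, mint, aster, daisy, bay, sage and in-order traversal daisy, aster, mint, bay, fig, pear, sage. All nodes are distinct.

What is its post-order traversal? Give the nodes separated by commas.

daisy, aster, bay, mint, fig, sage, pear

The first element of pre-order is the root; it splits in-order into left and right subtrees.
Root pear: left subtree has 5 nodes {daisy, aster, mint, bay, fig}, right has 1 {sage}.
  Root fig: left subtree has 4 nodes {daisy, aster, mint, bay}, right has 0 { }.
    Root mint: left subtree has 2 nodes {daisy, aster}, right has 1 {bay}.
      Root aster: left subtree has 1 node {daisy}, right has 0 { }.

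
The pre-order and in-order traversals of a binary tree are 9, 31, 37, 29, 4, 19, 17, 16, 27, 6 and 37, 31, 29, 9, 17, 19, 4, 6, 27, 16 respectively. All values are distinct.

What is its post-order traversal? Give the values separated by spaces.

The first element of pre-order is the root; it splits in-order into left and right subtrees.
Root 9: left subtree has 3 nodes {37, 31, 29}, right has 6 {17, 19, 4, 6, 27, 16}.
  Root 31: left subtree has 1 node {37}, right has 1 {29}.
  Root 4: left subtree has 2 nodes {17, 19}, right has 3 {6, 27, 16}.
    Root 19: left subtree has 1 node {17}, right has 0 { }.
    Root 16: left subtree has 2 nodes {6, 27}, right has 0 { }.
      Root 27: left subtree has 1 node {6}, right has 0 { }.

37 29 31 17 19 6 27 16 4 9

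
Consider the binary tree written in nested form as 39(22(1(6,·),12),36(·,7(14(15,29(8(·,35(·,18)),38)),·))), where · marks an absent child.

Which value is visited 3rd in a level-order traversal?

36

Level-order visits nodes level by level from the root, left to right within each level.
Level 0: 39
Level 1: 22, 36
Level 2: 1, 12, 7
Level 3: 6, 14
Level 4: 15, 29
Level 5: 8, 38
Level 6: 35
Level 7: 18
Full level-order sequence: 39, 22, 36, 1, 12, 7, 6, 14, 15, 29, 8, 38, 35, 18.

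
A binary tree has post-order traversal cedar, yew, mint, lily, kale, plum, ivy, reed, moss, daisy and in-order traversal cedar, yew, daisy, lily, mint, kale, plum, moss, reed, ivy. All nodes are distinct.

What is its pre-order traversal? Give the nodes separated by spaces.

daisy yew cedar moss plum kale lily mint reed ivy

The last element of post-order is the root; it splits in-order into left and right subtrees.
Root daisy: left subtree has 2 nodes {cedar, yew}, right has 7 {lily, mint, kale, plum, moss, reed, ivy}.
  Root yew: left subtree has 1 node {cedar}, right has 0 { }.
  Root moss: left subtree has 4 nodes {lily, mint, kale, plum}, right has 2 {reed, ivy}.
    Root plum: left subtree has 3 nodes {lily, mint, kale}, right has 0 { }.
      Root kale: left subtree has 2 nodes {lily, mint}, right has 0 { }.
        Root lily: left subtree has 0 nodes { }, right has 1 {mint}.
    Root reed: left subtree has 0 nodes { }, right has 1 {ivy}.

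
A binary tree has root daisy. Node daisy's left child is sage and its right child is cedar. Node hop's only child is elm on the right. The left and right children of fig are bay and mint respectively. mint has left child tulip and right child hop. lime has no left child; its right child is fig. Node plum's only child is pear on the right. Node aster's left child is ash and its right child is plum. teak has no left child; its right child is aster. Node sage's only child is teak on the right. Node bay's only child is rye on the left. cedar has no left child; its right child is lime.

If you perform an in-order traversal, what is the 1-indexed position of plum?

5

In-order visits the left subtree, then the node, then the right subtree.
At daisy: go left to sage.
  At sage: no left child.
  Visit sage.
  At sage: go right to teak.
    At teak: no left child.
    Visit teak.
    At teak: go right to aster.
      At aster: go left to ash.
        ash is a leaf — visit ash.
      Visit aster.
      At aster: go right to plum.
        At plum: no left child.
        Visit plum.
        At plum: go right to pear.
          pear is a leaf — visit pear.
Visit daisy.
At daisy: go right to cedar.
  At cedar: no left child.
  Visit cedar.
  At cedar: go right to lime.
    At lime: no left child.
    Visit lime.
    At lime: go right to fig.
      At fig: go left to bay.
        At bay: go left to rye.
          rye is a leaf — visit rye.
        Visit bay.
        At bay: no right child.
      Visit fig.
      At fig: go right to mint.
        At mint: go left to tulip.
          tulip is a leaf — visit tulip.
        Visit mint.
        At mint: go right to hop.
          At hop: no left child.
          Visit hop.
          At hop: go right to elm.
            elm is a leaf — visit elm.
Full in-order sequence: sage, teak, ash, aster, plum, pear, daisy, cedar, lime, rye, bay, fig, tulip, mint, hop, elm.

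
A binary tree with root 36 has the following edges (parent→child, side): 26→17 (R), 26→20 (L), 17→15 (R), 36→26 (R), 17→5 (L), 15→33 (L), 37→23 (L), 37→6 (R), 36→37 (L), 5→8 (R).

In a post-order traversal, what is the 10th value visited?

Post-order visits the left subtree, then the right subtree, then the node.
At 36: go left to 37.
  At 37: go left to 23.
    23 is a leaf — visit 23.
  At 37: go right to 6.
    6 is a leaf — visit 6.
  Visit 37.
At 36: go right to 26.
  At 26: go left to 20.
    20 is a leaf — visit 20.
  At 26: go right to 17.
    At 17: go left to 5.
      At 5: no left child.
      At 5: go right to 8.
        8 is a leaf — visit 8.
      Visit 5.
    At 17: go right to 15.
      At 15: go left to 33.
        33 is a leaf — visit 33.
      At 15: no right child.
      Visit 15.
    Visit 17.
  Visit 26.
Visit 36.
Full post-order sequence: 23, 6, 37, 20, 8, 5, 33, 15, 17, 26, 36.

26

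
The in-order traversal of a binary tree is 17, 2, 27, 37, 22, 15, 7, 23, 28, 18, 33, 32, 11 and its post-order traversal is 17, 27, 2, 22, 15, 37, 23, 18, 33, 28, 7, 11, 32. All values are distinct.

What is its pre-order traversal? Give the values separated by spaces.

The last element of post-order is the root; it splits in-order into left and right subtrees.
Root 32: left subtree has 11 nodes {17, 2, 27, 37, 22, 15, 7, 23, 28, 18, 33}, right has 1 {11}.
  Root 7: left subtree has 6 nodes {17, 2, 27, 37, 22, 15}, right has 4 {23, 28, 18, 33}.
    Root 37: left subtree has 3 nodes {17, 2, 27}, right has 2 {22, 15}.
      Root 2: left subtree has 1 node {17}, right has 1 {27}.
      Root 15: left subtree has 1 node {22}, right has 0 { }.
    Root 28: left subtree has 1 node {23}, right has 2 {18, 33}.
      Root 33: left subtree has 1 node {18}, right has 0 { }.

32 7 37 2 17 27 15 22 28 23 33 18 11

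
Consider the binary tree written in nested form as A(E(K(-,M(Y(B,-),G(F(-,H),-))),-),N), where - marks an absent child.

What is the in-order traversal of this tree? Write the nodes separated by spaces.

In-order visits the left subtree, then the node, then the right subtree.
At A: go left to E.
  At E: go left to K.
    At K: no left child.
    Visit K.
    At K: go right to M.
      At M: go left to Y.
        At Y: go left to B.
          B is a leaf — visit B.
        Visit Y.
        At Y: no right child.
      Visit M.
      At M: go right to G.
        At G: go left to F.
          At F: no left child.
          Visit F.
          At F: go right to H.
            H is a leaf — visit H.
        Visit G.
        At G: no right child.
  Visit E.
  At E: no right child.
Visit A.
At A: go right to N.
  N is a leaf — visit N.

K B Y M F H G E A N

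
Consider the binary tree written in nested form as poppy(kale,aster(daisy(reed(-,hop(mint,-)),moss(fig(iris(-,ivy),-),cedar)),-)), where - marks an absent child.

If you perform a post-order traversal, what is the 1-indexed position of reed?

Post-order visits the left subtree, then the right subtree, then the node.
At poppy: go left to kale.
  kale is a leaf — visit kale.
At poppy: go right to aster.
  At aster: go left to daisy.
    At daisy: go left to reed.
      At reed: no left child.
      At reed: go right to hop.
        At hop: go left to mint.
          mint is a leaf — visit mint.
        At hop: no right child.
        Visit hop.
      Visit reed.
    At daisy: go right to moss.
      At moss: go left to fig.
        At fig: go left to iris.
          At iris: no left child.
          At iris: go right to ivy.
            ivy is a leaf — visit ivy.
          Visit iris.
        At fig: no right child.
        Visit fig.
      At moss: go right to cedar.
        cedar is a leaf — visit cedar.
      Visit moss.
    Visit daisy.
  At aster: no right child.
  Visit aster.
Visit poppy.
Full post-order sequence: kale, mint, hop, reed, ivy, iris, fig, cedar, moss, daisy, aster, poppy.

4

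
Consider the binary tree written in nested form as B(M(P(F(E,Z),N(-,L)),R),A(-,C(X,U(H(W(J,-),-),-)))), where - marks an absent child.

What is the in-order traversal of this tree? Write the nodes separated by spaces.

E F Z P N L M R B A X C J W H U

In-order visits the left subtree, then the node, then the right subtree.
At B: go left to M.
  At M: go left to P.
    At P: go left to F.
      At F: go left to E.
        E is a leaf — visit E.
      Visit F.
      At F: go right to Z.
        Z is a leaf — visit Z.
    Visit P.
    At P: go right to N.
      At N: no left child.
      Visit N.
      At N: go right to L.
        L is a leaf — visit L.
  Visit M.
  At M: go right to R.
    R is a leaf — visit R.
Visit B.
At B: go right to A.
  At A: no left child.
  Visit A.
  At A: go right to C.
    At C: go left to X.
      X is a leaf — visit X.
    Visit C.
    At C: go right to U.
      At U: go left to H.
        At H: go left to W.
          At W: go left to J.
            J is a leaf — visit J.
          Visit W.
          At W: no right child.
        Visit H.
        At H: no right child.
      Visit U.
      At U: no right child.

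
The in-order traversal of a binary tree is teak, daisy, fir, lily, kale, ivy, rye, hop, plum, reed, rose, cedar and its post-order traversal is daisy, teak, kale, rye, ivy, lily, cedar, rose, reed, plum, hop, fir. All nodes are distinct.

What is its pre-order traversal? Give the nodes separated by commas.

fir, teak, daisy, hop, lily, ivy, kale, rye, plum, reed, rose, cedar

The last element of post-order is the root; it splits in-order into left and right subtrees.
Root fir: left subtree has 2 nodes {teak, daisy}, right has 9 {lily, kale, ivy, rye, hop, plum, reed, rose, cedar}.
  Root teak: left subtree has 0 nodes { }, right has 1 {daisy}.
  Root hop: left subtree has 4 nodes {lily, kale, ivy, rye}, right has 4 {plum, reed, rose, cedar}.
    Root lily: left subtree has 0 nodes { }, right has 3 {kale, ivy, rye}.
      Root ivy: left subtree has 1 node {kale}, right has 1 {rye}.
    Root plum: left subtree has 0 nodes { }, right has 3 {reed, rose, cedar}.
      Root reed: left subtree has 0 nodes { }, right has 2 {rose, cedar}.
        Root rose: left subtree has 0 nodes { }, right has 1 {cedar}.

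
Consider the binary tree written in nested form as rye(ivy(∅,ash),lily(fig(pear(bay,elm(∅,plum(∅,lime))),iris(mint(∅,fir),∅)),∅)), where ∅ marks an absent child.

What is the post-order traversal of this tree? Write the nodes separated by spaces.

Post-order visits the left subtree, then the right subtree, then the node.
At rye: go left to ivy.
  At ivy: no left child.
  At ivy: go right to ash.
    ash is a leaf — visit ash.
  Visit ivy.
At rye: go right to lily.
  At lily: go left to fig.
    At fig: go left to pear.
      At pear: go left to bay.
        bay is a leaf — visit bay.
      At pear: go right to elm.
        At elm: no left child.
        At elm: go right to plum.
          At plum: no left child.
          At plum: go right to lime.
            lime is a leaf — visit lime.
          Visit plum.
        Visit elm.
      Visit pear.
    At fig: go right to iris.
      At iris: go left to mint.
        At mint: no left child.
        At mint: go right to fir.
          fir is a leaf — visit fir.
        Visit mint.
      At iris: no right child.
      Visit iris.
    Visit fig.
  At lily: no right child.
  Visit lily.
Visit rye.

ash ivy bay lime plum elm pear fir mint iris fig lily rye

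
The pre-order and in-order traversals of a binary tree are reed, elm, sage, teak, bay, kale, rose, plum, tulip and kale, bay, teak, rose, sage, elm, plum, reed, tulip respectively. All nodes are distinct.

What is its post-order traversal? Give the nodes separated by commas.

kale, bay, rose, teak, sage, plum, elm, tulip, reed

The first element of pre-order is the root; it splits in-order into left and right subtrees.
Root reed: left subtree has 7 nodes {kale, bay, teak, rose, sage, elm, plum}, right has 1 {tulip}.
  Root elm: left subtree has 5 nodes {kale, bay, teak, rose, sage}, right has 1 {plum}.
    Root sage: left subtree has 4 nodes {kale, bay, teak, rose}, right has 0 { }.
      Root teak: left subtree has 2 nodes {kale, bay}, right has 1 {rose}.
        Root bay: left subtree has 1 node {kale}, right has 0 { }.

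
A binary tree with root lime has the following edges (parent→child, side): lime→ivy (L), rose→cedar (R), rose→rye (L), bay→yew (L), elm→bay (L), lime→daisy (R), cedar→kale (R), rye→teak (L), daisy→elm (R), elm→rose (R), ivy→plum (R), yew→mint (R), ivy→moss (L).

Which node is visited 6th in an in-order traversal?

yew

In-order visits the left subtree, then the node, then the right subtree.
At lime: go left to ivy.
  At ivy: go left to moss.
    moss is a leaf — visit moss.
  Visit ivy.
  At ivy: go right to plum.
    plum is a leaf — visit plum.
Visit lime.
At lime: go right to daisy.
  At daisy: no left child.
  Visit daisy.
  At daisy: go right to elm.
    At elm: go left to bay.
      At bay: go left to yew.
        At yew: no left child.
        Visit yew.
        At yew: go right to mint.
          mint is a leaf — visit mint.
      Visit bay.
      At bay: no right child.
    Visit elm.
    At elm: go right to rose.
      At rose: go left to rye.
        At rye: go left to teak.
          teak is a leaf — visit teak.
        Visit rye.
        At rye: no right child.
      Visit rose.
      At rose: go right to cedar.
        At cedar: no left child.
        Visit cedar.
        At cedar: go right to kale.
          kale is a leaf — visit kale.
Full in-order sequence: moss, ivy, plum, lime, daisy, yew, mint, bay, elm, teak, rye, rose, cedar, kale.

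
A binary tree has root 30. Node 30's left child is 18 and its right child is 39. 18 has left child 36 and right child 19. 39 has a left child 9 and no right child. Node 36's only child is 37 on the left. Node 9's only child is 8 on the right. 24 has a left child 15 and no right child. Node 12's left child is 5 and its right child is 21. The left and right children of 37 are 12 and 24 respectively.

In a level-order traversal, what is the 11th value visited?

5

Level-order visits nodes level by level from the root, left to right within each level.
Level 0: 30
Level 1: 18, 39
Level 2: 36, 19, 9
Level 3: 37, 8
Level 4: 12, 24
Level 5: 5, 21, 15
Full level-order sequence: 30, 18, 39, 36, 19, 9, 37, 8, 12, 24, 5, 21, 15.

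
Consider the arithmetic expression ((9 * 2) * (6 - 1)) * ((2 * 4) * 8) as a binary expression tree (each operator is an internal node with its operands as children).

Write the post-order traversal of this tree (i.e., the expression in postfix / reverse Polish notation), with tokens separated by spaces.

Post-order on an expression tree gives postfix notation: for each operator, emit left operand, right operand, then the operator.

9 2 * 6 1 - * 2 4 * 8 * *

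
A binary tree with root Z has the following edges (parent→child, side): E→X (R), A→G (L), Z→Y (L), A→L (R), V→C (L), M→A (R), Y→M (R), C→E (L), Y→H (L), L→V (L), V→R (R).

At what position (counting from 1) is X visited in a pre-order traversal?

Pre-order visits the node, then its left subtree, then its right subtree.
Visit Z.
At Z: go left to Y.
  Visit Y.
  At Y: go left to H.
    H is a leaf — visit H.
  At Y: go right to M.
    Visit M.
    At M: no left child.
    At M: go right to A.
      Visit A.
      At A: go left to G.
        G is a leaf — visit G.
      At A: go right to L.
        Visit L.
        At L: go left to V.
          Visit V.
          At V: go left to C.
            Visit C.
            At C: go left to E.
              Visit E.
              At E: no left child.
              At E: go right to X.
                X is a leaf — visit X.
            At C: no right child.
          At V: go right to R.
            R is a leaf — visit R.
        At L: no right child.
At Z: no right child.
Full pre-order sequence: Z, Y, H, M, A, G, L, V, C, E, X, R.

11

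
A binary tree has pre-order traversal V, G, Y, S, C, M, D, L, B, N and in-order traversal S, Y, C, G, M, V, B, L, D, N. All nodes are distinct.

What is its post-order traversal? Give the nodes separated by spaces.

The first element of pre-order is the root; it splits in-order into left and right subtrees.
Root V: left subtree has 5 nodes {S, Y, C, G, M}, right has 4 {B, L, D, N}.
  Root G: left subtree has 3 nodes {S, Y, C}, right has 1 {M}.
    Root Y: left subtree has 1 node {S}, right has 1 {C}.
  Root D: left subtree has 2 nodes {B, L}, right has 1 {N}.
    Root L: left subtree has 1 node {B}, right has 0 { }.

S C Y M G B L N D V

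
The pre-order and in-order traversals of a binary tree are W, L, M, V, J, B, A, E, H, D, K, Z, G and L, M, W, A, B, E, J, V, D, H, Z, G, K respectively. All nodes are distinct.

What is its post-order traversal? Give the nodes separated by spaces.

The first element of pre-order is the root; it splits in-order into left and right subtrees.
Root W: left subtree has 2 nodes {L, M}, right has 10 {A, B, E, J, V, D, H, Z, G, K}.
  Root L: left subtree has 0 nodes { }, right has 1 {M}.
  Root V: left subtree has 4 nodes {A, B, E, J}, right has 5 {D, H, Z, G, K}.
    Root J: left subtree has 3 nodes {A, B, E}, right has 0 { }.
      Root B: left subtree has 1 node {A}, right has 1 {E}.
    Root H: left subtree has 1 node {D}, right has 3 {Z, G, K}.
      Root K: left subtree has 2 nodes {Z, G}, right has 0 { }.
        Root Z: left subtree has 0 nodes { }, right has 1 {G}.

M L A E B J D G Z K H V W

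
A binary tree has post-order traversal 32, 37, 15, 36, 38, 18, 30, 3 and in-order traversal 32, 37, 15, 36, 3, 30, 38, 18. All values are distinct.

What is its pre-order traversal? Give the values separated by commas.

The last element of post-order is the root; it splits in-order into left and right subtrees.
Root 3: left subtree has 4 nodes {32, 37, 15, 36}, right has 3 {30, 38, 18}.
  Root 36: left subtree has 3 nodes {32, 37, 15}, right has 0 { }.
    Root 15: left subtree has 2 nodes {32, 37}, right has 0 { }.
      Root 37: left subtree has 1 node {32}, right has 0 { }.
  Root 30: left subtree has 0 nodes { }, right has 2 {38, 18}.
    Root 18: left subtree has 1 node {38}, right has 0 { }.

3, 36, 15, 37, 32, 30, 18, 38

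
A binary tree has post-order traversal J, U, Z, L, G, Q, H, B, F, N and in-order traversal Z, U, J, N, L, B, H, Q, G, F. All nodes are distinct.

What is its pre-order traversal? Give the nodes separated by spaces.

The last element of post-order is the root; it splits in-order into left and right subtrees.
Root N: left subtree has 3 nodes {Z, U, J}, right has 6 {L, B, H, Q, G, F}.
  Root Z: left subtree has 0 nodes { }, right has 2 {U, J}.
    Root U: left subtree has 0 nodes { }, right has 1 {J}.
  Root F: left subtree has 5 nodes {L, B, H, Q, G}, right has 0 { }.
    Root B: left subtree has 1 node {L}, right has 3 {H, Q, G}.
      Root H: left subtree has 0 nodes { }, right has 2 {Q, G}.
        Root Q: left subtree has 0 nodes { }, right has 1 {G}.

N Z U J F B L H Q G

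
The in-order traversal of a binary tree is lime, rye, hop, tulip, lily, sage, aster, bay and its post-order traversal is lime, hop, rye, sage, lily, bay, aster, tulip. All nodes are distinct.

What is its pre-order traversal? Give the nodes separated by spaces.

The last element of post-order is the root; it splits in-order into left and right subtrees.
Root tulip: left subtree has 3 nodes {lime, rye, hop}, right has 4 {lily, sage, aster, bay}.
  Root rye: left subtree has 1 node {lime}, right has 1 {hop}.
  Root aster: left subtree has 2 nodes {lily, sage}, right has 1 {bay}.
    Root lily: left subtree has 0 nodes { }, right has 1 {sage}.

tulip rye lime hop aster lily sage bay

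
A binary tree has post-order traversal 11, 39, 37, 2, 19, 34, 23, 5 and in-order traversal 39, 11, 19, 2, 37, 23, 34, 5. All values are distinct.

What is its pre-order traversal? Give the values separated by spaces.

5 23 19 39 11 2 37 34

The last element of post-order is the root; it splits in-order into left and right subtrees.
Root 5: left subtree has 7 nodes {39, 11, 19, 2, 37, 23, 34}, right has 0 { }.
  Root 23: left subtree has 5 nodes {39, 11, 19, 2, 37}, right has 1 {34}.
    Root 19: left subtree has 2 nodes {39, 11}, right has 2 {2, 37}.
      Root 39: left subtree has 0 nodes { }, right has 1 {11}.
      Root 2: left subtree has 0 nodes { }, right has 1 {37}.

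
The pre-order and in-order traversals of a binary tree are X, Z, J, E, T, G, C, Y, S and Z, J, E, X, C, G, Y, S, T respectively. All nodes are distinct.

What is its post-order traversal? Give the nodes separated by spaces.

The first element of pre-order is the root; it splits in-order into left and right subtrees.
Root X: left subtree has 3 nodes {Z, J, E}, right has 5 {C, G, Y, S, T}.
  Root Z: left subtree has 0 nodes { }, right has 2 {J, E}.
    Root J: left subtree has 0 nodes { }, right has 1 {E}.
  Root T: left subtree has 4 nodes {C, G, Y, S}, right has 0 { }.
    Root G: left subtree has 1 node {C}, right has 2 {Y, S}.
      Root Y: left subtree has 0 nodes { }, right has 1 {S}.

E J Z C S Y G T X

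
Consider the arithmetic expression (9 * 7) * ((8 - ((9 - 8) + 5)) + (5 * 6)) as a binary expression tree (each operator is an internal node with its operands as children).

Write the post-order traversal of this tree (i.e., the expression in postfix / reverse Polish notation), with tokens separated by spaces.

9 7 * 8 9 8 - 5 + - 5 6 * + *

Post-order on an expression tree gives postfix notation: for each operator, emit left operand, right operand, then the operator.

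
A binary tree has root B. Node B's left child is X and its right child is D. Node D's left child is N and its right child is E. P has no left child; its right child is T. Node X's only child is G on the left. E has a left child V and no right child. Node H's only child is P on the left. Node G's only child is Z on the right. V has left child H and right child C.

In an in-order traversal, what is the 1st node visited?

In-order visits the left subtree, then the node, then the right subtree.
At B: go left to X.
  At X: go left to G.
    At G: no left child.
    Visit G.
    At G: go right to Z.
      Z is a leaf — visit Z.
  Visit X.
  At X: no right child.
Visit B.
At B: go right to D.
  At D: go left to N.
    N is a leaf — visit N.
  Visit D.
  At D: go right to E.
    At E: go left to V.
      At V: go left to H.
        At H: go left to P.
          At P: no left child.
          Visit P.
          At P: go right to T.
            T is a leaf — visit T.
        Visit H.
        At H: no right child.
      Visit V.
      At V: go right to C.
        C is a leaf — visit C.
    Visit E.
    At E: no right child.
Full in-order sequence: G, Z, X, B, N, D, P, T, H, V, C, E.

G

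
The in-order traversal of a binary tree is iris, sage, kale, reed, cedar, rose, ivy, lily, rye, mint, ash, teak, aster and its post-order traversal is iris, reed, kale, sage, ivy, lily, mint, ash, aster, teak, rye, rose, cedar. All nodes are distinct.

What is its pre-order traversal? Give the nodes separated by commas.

The last element of post-order is the root; it splits in-order into left and right subtrees.
Root cedar: left subtree has 4 nodes {iris, sage, kale, reed}, right has 8 {rose, ivy, lily, rye, mint, ash, teak, aster}.
  Root sage: left subtree has 1 node {iris}, right has 2 {kale, reed}.
    Root kale: left subtree has 0 nodes { }, right has 1 {reed}.
  Root rose: left subtree has 0 nodes { }, right has 7 {ivy, lily, rye, mint, ash, teak, aster}.
    Root rye: left subtree has 2 nodes {ivy, lily}, right has 4 {mint, ash, teak, aster}.
      Root lily: left subtree has 1 node {ivy}, right has 0 { }.
      Root teak: left subtree has 2 nodes {mint, ash}, right has 1 {aster}.
        Root ash: left subtree has 1 node {mint}, right has 0 { }.

cedar, sage, iris, kale, reed, rose, rye, lily, ivy, teak, ash, mint, aster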